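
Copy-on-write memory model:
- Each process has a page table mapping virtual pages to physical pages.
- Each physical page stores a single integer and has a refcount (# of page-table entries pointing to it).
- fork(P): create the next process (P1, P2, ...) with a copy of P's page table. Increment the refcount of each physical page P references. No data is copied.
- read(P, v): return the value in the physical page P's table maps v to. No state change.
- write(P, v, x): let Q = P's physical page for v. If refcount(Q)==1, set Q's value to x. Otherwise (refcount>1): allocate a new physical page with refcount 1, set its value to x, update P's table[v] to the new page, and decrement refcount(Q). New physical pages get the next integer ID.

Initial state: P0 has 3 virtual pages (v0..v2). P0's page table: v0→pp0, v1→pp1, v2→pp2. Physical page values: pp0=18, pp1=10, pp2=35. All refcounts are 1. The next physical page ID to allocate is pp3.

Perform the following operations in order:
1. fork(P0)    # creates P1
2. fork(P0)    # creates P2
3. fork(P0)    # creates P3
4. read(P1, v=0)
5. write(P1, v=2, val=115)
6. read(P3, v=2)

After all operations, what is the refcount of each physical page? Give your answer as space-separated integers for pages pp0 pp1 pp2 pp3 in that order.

Answer: 4 4 3 1

Derivation:
Op 1: fork(P0) -> P1. 3 ppages; refcounts: pp0:2 pp1:2 pp2:2
Op 2: fork(P0) -> P2. 3 ppages; refcounts: pp0:3 pp1:3 pp2:3
Op 3: fork(P0) -> P3. 3 ppages; refcounts: pp0:4 pp1:4 pp2:4
Op 4: read(P1, v0) -> 18. No state change.
Op 5: write(P1, v2, 115). refcount(pp2)=4>1 -> COPY to pp3. 4 ppages; refcounts: pp0:4 pp1:4 pp2:3 pp3:1
Op 6: read(P3, v2) -> 35. No state change.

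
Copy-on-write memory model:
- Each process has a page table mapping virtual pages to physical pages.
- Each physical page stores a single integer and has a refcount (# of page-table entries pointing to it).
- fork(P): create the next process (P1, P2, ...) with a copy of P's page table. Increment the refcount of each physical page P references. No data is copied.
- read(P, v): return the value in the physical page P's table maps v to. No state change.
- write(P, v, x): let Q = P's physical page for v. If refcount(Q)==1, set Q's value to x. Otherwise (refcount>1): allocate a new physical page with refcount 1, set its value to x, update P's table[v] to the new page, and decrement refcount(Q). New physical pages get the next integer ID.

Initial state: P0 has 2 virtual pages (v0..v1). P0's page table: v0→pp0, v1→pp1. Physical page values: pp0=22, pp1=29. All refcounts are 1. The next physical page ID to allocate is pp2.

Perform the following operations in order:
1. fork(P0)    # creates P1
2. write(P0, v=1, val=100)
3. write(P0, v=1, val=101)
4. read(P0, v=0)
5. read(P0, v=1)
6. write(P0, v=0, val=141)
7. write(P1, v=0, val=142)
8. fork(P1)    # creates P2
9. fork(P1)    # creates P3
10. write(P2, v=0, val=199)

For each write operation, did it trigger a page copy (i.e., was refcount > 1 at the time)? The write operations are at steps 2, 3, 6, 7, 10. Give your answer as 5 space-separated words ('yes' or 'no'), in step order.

Op 1: fork(P0) -> P1. 2 ppages; refcounts: pp0:2 pp1:2
Op 2: write(P0, v1, 100). refcount(pp1)=2>1 -> COPY to pp2. 3 ppages; refcounts: pp0:2 pp1:1 pp2:1
Op 3: write(P0, v1, 101). refcount(pp2)=1 -> write in place. 3 ppages; refcounts: pp0:2 pp1:1 pp2:1
Op 4: read(P0, v0) -> 22. No state change.
Op 5: read(P0, v1) -> 101. No state change.
Op 6: write(P0, v0, 141). refcount(pp0)=2>1 -> COPY to pp3. 4 ppages; refcounts: pp0:1 pp1:1 pp2:1 pp3:1
Op 7: write(P1, v0, 142). refcount(pp0)=1 -> write in place. 4 ppages; refcounts: pp0:1 pp1:1 pp2:1 pp3:1
Op 8: fork(P1) -> P2. 4 ppages; refcounts: pp0:2 pp1:2 pp2:1 pp3:1
Op 9: fork(P1) -> P3. 4 ppages; refcounts: pp0:3 pp1:3 pp2:1 pp3:1
Op 10: write(P2, v0, 199). refcount(pp0)=3>1 -> COPY to pp4. 5 ppages; refcounts: pp0:2 pp1:3 pp2:1 pp3:1 pp4:1

yes no yes no yes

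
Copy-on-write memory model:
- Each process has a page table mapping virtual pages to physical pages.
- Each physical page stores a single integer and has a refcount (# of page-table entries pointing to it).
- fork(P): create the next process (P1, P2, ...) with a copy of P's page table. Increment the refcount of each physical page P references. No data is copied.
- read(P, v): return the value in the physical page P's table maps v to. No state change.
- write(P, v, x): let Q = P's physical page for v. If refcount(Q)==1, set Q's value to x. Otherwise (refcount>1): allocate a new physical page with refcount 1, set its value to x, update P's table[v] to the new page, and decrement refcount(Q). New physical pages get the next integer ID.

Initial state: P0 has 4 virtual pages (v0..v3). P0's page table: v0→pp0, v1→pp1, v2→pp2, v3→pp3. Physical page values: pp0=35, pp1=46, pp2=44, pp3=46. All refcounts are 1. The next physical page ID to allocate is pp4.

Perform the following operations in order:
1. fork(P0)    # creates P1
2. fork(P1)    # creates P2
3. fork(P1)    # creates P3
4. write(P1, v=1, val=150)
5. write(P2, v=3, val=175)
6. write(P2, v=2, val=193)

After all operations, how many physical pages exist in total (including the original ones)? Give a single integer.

Answer: 7

Derivation:
Op 1: fork(P0) -> P1. 4 ppages; refcounts: pp0:2 pp1:2 pp2:2 pp3:2
Op 2: fork(P1) -> P2. 4 ppages; refcounts: pp0:3 pp1:3 pp2:3 pp3:3
Op 3: fork(P1) -> P3. 4 ppages; refcounts: pp0:4 pp1:4 pp2:4 pp3:4
Op 4: write(P1, v1, 150). refcount(pp1)=4>1 -> COPY to pp4. 5 ppages; refcounts: pp0:4 pp1:3 pp2:4 pp3:4 pp4:1
Op 5: write(P2, v3, 175). refcount(pp3)=4>1 -> COPY to pp5. 6 ppages; refcounts: pp0:4 pp1:3 pp2:4 pp3:3 pp4:1 pp5:1
Op 6: write(P2, v2, 193). refcount(pp2)=4>1 -> COPY to pp6. 7 ppages; refcounts: pp0:4 pp1:3 pp2:3 pp3:3 pp4:1 pp5:1 pp6:1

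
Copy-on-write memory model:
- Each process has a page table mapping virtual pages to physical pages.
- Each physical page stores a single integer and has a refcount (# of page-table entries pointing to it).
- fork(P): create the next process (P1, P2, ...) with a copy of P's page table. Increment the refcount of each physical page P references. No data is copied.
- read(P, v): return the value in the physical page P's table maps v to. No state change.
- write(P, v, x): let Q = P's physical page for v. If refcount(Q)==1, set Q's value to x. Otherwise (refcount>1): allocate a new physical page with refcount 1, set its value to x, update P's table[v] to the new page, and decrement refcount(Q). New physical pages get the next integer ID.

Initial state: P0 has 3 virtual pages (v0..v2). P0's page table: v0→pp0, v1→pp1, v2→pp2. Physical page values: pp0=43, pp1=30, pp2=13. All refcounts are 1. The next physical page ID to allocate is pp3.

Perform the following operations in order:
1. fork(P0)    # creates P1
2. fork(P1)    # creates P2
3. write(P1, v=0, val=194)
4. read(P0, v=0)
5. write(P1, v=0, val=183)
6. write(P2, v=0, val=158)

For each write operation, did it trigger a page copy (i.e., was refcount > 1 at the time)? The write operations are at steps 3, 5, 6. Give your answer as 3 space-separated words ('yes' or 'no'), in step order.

Op 1: fork(P0) -> P1. 3 ppages; refcounts: pp0:2 pp1:2 pp2:2
Op 2: fork(P1) -> P2. 3 ppages; refcounts: pp0:3 pp1:3 pp2:3
Op 3: write(P1, v0, 194). refcount(pp0)=3>1 -> COPY to pp3. 4 ppages; refcounts: pp0:2 pp1:3 pp2:3 pp3:1
Op 4: read(P0, v0) -> 43. No state change.
Op 5: write(P1, v0, 183). refcount(pp3)=1 -> write in place. 4 ppages; refcounts: pp0:2 pp1:3 pp2:3 pp3:1
Op 6: write(P2, v0, 158). refcount(pp0)=2>1 -> COPY to pp4. 5 ppages; refcounts: pp0:1 pp1:3 pp2:3 pp3:1 pp4:1

yes no yes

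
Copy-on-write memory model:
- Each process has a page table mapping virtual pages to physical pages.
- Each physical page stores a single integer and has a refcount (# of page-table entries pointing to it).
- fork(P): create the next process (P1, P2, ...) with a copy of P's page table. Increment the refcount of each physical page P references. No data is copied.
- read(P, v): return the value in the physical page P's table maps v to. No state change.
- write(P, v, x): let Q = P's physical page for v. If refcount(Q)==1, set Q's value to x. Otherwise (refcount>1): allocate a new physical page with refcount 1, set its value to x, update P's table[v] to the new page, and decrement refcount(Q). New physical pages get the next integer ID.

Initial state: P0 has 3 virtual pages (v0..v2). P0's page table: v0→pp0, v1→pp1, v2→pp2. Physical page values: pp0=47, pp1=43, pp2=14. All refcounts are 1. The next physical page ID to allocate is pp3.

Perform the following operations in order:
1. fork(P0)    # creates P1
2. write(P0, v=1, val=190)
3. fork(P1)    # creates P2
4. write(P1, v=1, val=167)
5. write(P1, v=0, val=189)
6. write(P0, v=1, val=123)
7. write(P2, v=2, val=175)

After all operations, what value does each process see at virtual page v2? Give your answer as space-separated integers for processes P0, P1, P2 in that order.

Answer: 14 14 175

Derivation:
Op 1: fork(P0) -> P1. 3 ppages; refcounts: pp0:2 pp1:2 pp2:2
Op 2: write(P0, v1, 190). refcount(pp1)=2>1 -> COPY to pp3. 4 ppages; refcounts: pp0:2 pp1:1 pp2:2 pp3:1
Op 3: fork(P1) -> P2. 4 ppages; refcounts: pp0:3 pp1:2 pp2:3 pp3:1
Op 4: write(P1, v1, 167). refcount(pp1)=2>1 -> COPY to pp4. 5 ppages; refcounts: pp0:3 pp1:1 pp2:3 pp3:1 pp4:1
Op 5: write(P1, v0, 189). refcount(pp0)=3>1 -> COPY to pp5. 6 ppages; refcounts: pp0:2 pp1:1 pp2:3 pp3:1 pp4:1 pp5:1
Op 6: write(P0, v1, 123). refcount(pp3)=1 -> write in place. 6 ppages; refcounts: pp0:2 pp1:1 pp2:3 pp3:1 pp4:1 pp5:1
Op 7: write(P2, v2, 175). refcount(pp2)=3>1 -> COPY to pp6. 7 ppages; refcounts: pp0:2 pp1:1 pp2:2 pp3:1 pp4:1 pp5:1 pp6:1
P0: v2 -> pp2 = 14
P1: v2 -> pp2 = 14
P2: v2 -> pp6 = 175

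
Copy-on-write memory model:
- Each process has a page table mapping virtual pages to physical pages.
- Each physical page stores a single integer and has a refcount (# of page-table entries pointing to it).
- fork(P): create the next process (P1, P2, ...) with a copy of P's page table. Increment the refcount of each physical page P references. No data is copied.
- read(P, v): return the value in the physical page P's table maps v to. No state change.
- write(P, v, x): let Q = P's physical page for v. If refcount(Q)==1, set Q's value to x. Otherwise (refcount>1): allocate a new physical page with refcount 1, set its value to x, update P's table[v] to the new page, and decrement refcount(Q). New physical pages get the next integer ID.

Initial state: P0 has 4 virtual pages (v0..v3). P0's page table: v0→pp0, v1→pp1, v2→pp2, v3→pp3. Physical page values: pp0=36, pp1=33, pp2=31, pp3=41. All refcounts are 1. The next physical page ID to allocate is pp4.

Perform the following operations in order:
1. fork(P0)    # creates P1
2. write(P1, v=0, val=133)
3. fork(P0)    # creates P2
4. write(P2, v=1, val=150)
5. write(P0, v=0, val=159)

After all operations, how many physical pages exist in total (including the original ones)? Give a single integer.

Answer: 7

Derivation:
Op 1: fork(P0) -> P1. 4 ppages; refcounts: pp0:2 pp1:2 pp2:2 pp3:2
Op 2: write(P1, v0, 133). refcount(pp0)=2>1 -> COPY to pp4. 5 ppages; refcounts: pp0:1 pp1:2 pp2:2 pp3:2 pp4:1
Op 3: fork(P0) -> P2. 5 ppages; refcounts: pp0:2 pp1:3 pp2:3 pp3:3 pp4:1
Op 4: write(P2, v1, 150). refcount(pp1)=3>1 -> COPY to pp5. 6 ppages; refcounts: pp0:2 pp1:2 pp2:3 pp3:3 pp4:1 pp5:1
Op 5: write(P0, v0, 159). refcount(pp0)=2>1 -> COPY to pp6. 7 ppages; refcounts: pp0:1 pp1:2 pp2:3 pp3:3 pp4:1 pp5:1 pp6:1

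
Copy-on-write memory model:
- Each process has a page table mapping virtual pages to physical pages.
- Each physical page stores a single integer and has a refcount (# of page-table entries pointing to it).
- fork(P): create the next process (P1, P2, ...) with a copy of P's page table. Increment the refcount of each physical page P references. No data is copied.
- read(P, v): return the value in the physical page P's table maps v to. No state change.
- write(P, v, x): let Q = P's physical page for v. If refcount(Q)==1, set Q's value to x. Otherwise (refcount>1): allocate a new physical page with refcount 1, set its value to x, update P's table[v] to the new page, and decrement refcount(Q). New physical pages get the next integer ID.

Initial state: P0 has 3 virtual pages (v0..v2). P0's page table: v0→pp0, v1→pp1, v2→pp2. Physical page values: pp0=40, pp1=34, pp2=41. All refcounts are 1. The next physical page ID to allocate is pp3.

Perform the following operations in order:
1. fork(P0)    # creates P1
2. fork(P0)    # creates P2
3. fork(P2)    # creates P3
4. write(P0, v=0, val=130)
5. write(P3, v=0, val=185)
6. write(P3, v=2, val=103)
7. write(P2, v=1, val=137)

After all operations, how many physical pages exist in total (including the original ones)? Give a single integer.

Op 1: fork(P0) -> P1. 3 ppages; refcounts: pp0:2 pp1:2 pp2:2
Op 2: fork(P0) -> P2. 3 ppages; refcounts: pp0:3 pp1:3 pp2:3
Op 3: fork(P2) -> P3. 3 ppages; refcounts: pp0:4 pp1:4 pp2:4
Op 4: write(P0, v0, 130). refcount(pp0)=4>1 -> COPY to pp3. 4 ppages; refcounts: pp0:3 pp1:4 pp2:4 pp3:1
Op 5: write(P3, v0, 185). refcount(pp0)=3>1 -> COPY to pp4. 5 ppages; refcounts: pp0:2 pp1:4 pp2:4 pp3:1 pp4:1
Op 6: write(P3, v2, 103). refcount(pp2)=4>1 -> COPY to pp5. 6 ppages; refcounts: pp0:2 pp1:4 pp2:3 pp3:1 pp4:1 pp5:1
Op 7: write(P2, v1, 137). refcount(pp1)=4>1 -> COPY to pp6. 7 ppages; refcounts: pp0:2 pp1:3 pp2:3 pp3:1 pp4:1 pp5:1 pp6:1

Answer: 7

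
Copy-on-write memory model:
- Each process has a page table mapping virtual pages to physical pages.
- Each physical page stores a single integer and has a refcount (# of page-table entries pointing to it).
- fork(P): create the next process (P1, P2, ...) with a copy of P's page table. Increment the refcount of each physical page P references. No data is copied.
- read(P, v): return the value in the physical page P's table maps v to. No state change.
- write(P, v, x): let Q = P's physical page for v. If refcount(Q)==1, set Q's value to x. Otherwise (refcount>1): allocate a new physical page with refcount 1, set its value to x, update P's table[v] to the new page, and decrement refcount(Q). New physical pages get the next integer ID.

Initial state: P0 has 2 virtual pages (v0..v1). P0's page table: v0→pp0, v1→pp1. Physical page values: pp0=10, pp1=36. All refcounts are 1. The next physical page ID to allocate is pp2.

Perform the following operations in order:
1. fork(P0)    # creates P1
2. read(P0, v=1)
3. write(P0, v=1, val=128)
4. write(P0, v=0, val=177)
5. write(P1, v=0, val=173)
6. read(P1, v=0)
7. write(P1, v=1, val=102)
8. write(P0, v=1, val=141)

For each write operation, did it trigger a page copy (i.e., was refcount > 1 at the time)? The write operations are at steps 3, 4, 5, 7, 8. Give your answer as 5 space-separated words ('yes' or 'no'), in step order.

Op 1: fork(P0) -> P1. 2 ppages; refcounts: pp0:2 pp1:2
Op 2: read(P0, v1) -> 36. No state change.
Op 3: write(P0, v1, 128). refcount(pp1)=2>1 -> COPY to pp2. 3 ppages; refcounts: pp0:2 pp1:1 pp2:1
Op 4: write(P0, v0, 177). refcount(pp0)=2>1 -> COPY to pp3. 4 ppages; refcounts: pp0:1 pp1:1 pp2:1 pp3:1
Op 5: write(P1, v0, 173). refcount(pp0)=1 -> write in place. 4 ppages; refcounts: pp0:1 pp1:1 pp2:1 pp3:1
Op 6: read(P1, v0) -> 173. No state change.
Op 7: write(P1, v1, 102). refcount(pp1)=1 -> write in place. 4 ppages; refcounts: pp0:1 pp1:1 pp2:1 pp3:1
Op 8: write(P0, v1, 141). refcount(pp2)=1 -> write in place. 4 ppages; refcounts: pp0:1 pp1:1 pp2:1 pp3:1

yes yes no no no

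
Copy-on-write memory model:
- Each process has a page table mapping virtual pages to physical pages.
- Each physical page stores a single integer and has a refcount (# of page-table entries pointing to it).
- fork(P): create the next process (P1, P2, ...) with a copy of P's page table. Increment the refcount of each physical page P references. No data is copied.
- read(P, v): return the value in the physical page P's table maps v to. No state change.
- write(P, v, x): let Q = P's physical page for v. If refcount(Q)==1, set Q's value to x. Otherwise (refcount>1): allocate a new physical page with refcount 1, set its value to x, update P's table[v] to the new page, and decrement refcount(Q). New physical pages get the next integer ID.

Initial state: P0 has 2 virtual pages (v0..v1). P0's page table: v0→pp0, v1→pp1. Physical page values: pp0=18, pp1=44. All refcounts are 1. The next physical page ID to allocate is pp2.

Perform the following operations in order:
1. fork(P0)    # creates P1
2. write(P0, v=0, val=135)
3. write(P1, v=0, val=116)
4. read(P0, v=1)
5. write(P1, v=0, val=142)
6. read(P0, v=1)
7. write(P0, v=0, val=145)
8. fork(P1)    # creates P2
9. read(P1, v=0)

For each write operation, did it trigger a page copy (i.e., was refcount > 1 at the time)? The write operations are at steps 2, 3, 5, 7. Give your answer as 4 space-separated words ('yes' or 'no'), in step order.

Op 1: fork(P0) -> P1. 2 ppages; refcounts: pp0:2 pp1:2
Op 2: write(P0, v0, 135). refcount(pp0)=2>1 -> COPY to pp2. 3 ppages; refcounts: pp0:1 pp1:2 pp2:1
Op 3: write(P1, v0, 116). refcount(pp0)=1 -> write in place. 3 ppages; refcounts: pp0:1 pp1:2 pp2:1
Op 4: read(P0, v1) -> 44. No state change.
Op 5: write(P1, v0, 142). refcount(pp0)=1 -> write in place. 3 ppages; refcounts: pp0:1 pp1:2 pp2:1
Op 6: read(P0, v1) -> 44. No state change.
Op 7: write(P0, v0, 145). refcount(pp2)=1 -> write in place. 3 ppages; refcounts: pp0:1 pp1:2 pp2:1
Op 8: fork(P1) -> P2. 3 ppages; refcounts: pp0:2 pp1:3 pp2:1
Op 9: read(P1, v0) -> 142. No state change.

yes no no no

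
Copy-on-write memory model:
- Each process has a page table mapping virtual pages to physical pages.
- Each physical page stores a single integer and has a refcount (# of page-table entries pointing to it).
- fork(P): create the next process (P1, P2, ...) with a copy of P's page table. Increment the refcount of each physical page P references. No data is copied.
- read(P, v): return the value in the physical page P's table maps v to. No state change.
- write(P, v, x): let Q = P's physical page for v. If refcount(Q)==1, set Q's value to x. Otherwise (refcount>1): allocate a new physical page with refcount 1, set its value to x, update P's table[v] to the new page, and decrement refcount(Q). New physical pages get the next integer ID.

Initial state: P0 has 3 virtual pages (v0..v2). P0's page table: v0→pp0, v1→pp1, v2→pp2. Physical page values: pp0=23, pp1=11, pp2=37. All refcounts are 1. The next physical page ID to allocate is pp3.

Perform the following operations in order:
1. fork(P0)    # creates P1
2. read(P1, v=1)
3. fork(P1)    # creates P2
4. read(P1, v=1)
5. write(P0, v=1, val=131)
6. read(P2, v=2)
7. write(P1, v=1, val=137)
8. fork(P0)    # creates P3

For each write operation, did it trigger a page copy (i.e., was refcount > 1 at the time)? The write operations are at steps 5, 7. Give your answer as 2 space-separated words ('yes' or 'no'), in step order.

Op 1: fork(P0) -> P1. 3 ppages; refcounts: pp0:2 pp1:2 pp2:2
Op 2: read(P1, v1) -> 11. No state change.
Op 3: fork(P1) -> P2. 3 ppages; refcounts: pp0:3 pp1:3 pp2:3
Op 4: read(P1, v1) -> 11. No state change.
Op 5: write(P0, v1, 131). refcount(pp1)=3>1 -> COPY to pp3. 4 ppages; refcounts: pp0:3 pp1:2 pp2:3 pp3:1
Op 6: read(P2, v2) -> 37. No state change.
Op 7: write(P1, v1, 137). refcount(pp1)=2>1 -> COPY to pp4. 5 ppages; refcounts: pp0:3 pp1:1 pp2:3 pp3:1 pp4:1
Op 8: fork(P0) -> P3. 5 ppages; refcounts: pp0:4 pp1:1 pp2:4 pp3:2 pp4:1

yes yes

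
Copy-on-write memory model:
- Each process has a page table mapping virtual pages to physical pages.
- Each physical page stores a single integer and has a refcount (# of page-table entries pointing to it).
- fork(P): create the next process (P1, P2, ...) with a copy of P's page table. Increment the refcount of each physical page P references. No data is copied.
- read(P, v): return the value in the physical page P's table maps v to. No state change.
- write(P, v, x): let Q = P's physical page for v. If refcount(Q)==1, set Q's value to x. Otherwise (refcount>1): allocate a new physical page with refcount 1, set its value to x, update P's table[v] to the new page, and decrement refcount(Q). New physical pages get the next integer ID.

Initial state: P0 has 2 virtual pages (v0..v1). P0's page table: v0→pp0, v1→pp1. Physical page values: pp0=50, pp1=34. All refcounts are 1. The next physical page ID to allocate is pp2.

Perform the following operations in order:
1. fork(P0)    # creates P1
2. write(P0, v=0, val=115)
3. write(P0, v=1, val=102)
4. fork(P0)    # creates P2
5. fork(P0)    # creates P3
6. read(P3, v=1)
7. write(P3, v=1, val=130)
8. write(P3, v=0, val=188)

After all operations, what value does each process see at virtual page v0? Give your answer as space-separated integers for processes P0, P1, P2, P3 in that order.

Op 1: fork(P0) -> P1. 2 ppages; refcounts: pp0:2 pp1:2
Op 2: write(P0, v0, 115). refcount(pp0)=2>1 -> COPY to pp2. 3 ppages; refcounts: pp0:1 pp1:2 pp2:1
Op 3: write(P0, v1, 102). refcount(pp1)=2>1 -> COPY to pp3. 4 ppages; refcounts: pp0:1 pp1:1 pp2:1 pp3:1
Op 4: fork(P0) -> P2. 4 ppages; refcounts: pp0:1 pp1:1 pp2:2 pp3:2
Op 5: fork(P0) -> P3. 4 ppages; refcounts: pp0:1 pp1:1 pp2:3 pp3:3
Op 6: read(P3, v1) -> 102. No state change.
Op 7: write(P3, v1, 130). refcount(pp3)=3>1 -> COPY to pp4. 5 ppages; refcounts: pp0:1 pp1:1 pp2:3 pp3:2 pp4:1
Op 8: write(P3, v0, 188). refcount(pp2)=3>1 -> COPY to pp5. 6 ppages; refcounts: pp0:1 pp1:1 pp2:2 pp3:2 pp4:1 pp5:1
P0: v0 -> pp2 = 115
P1: v0 -> pp0 = 50
P2: v0 -> pp2 = 115
P3: v0 -> pp5 = 188

Answer: 115 50 115 188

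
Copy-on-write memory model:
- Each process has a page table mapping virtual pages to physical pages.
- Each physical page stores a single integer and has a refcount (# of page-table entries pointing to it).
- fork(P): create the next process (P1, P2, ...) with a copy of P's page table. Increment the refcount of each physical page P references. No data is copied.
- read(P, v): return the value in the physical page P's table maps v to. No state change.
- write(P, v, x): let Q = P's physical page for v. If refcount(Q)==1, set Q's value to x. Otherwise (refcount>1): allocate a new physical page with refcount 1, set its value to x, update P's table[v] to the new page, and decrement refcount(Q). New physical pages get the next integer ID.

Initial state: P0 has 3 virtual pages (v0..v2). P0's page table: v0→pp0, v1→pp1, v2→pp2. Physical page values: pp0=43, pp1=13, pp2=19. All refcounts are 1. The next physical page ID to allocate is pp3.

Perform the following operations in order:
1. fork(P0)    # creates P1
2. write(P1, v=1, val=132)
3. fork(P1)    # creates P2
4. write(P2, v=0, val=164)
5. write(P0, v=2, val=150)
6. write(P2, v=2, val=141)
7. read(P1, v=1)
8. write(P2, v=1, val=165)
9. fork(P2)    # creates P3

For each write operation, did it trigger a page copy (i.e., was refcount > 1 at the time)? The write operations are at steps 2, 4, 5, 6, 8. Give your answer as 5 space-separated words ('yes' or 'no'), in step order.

Op 1: fork(P0) -> P1. 3 ppages; refcounts: pp0:2 pp1:2 pp2:2
Op 2: write(P1, v1, 132). refcount(pp1)=2>1 -> COPY to pp3. 4 ppages; refcounts: pp0:2 pp1:1 pp2:2 pp3:1
Op 3: fork(P1) -> P2. 4 ppages; refcounts: pp0:3 pp1:1 pp2:3 pp3:2
Op 4: write(P2, v0, 164). refcount(pp0)=3>1 -> COPY to pp4. 5 ppages; refcounts: pp0:2 pp1:1 pp2:3 pp3:2 pp4:1
Op 5: write(P0, v2, 150). refcount(pp2)=3>1 -> COPY to pp5. 6 ppages; refcounts: pp0:2 pp1:1 pp2:2 pp3:2 pp4:1 pp5:1
Op 6: write(P2, v2, 141). refcount(pp2)=2>1 -> COPY to pp6. 7 ppages; refcounts: pp0:2 pp1:1 pp2:1 pp3:2 pp4:1 pp5:1 pp6:1
Op 7: read(P1, v1) -> 132. No state change.
Op 8: write(P2, v1, 165). refcount(pp3)=2>1 -> COPY to pp7. 8 ppages; refcounts: pp0:2 pp1:1 pp2:1 pp3:1 pp4:1 pp5:1 pp6:1 pp7:1
Op 9: fork(P2) -> P3. 8 ppages; refcounts: pp0:2 pp1:1 pp2:1 pp3:1 pp4:2 pp5:1 pp6:2 pp7:2

yes yes yes yes yes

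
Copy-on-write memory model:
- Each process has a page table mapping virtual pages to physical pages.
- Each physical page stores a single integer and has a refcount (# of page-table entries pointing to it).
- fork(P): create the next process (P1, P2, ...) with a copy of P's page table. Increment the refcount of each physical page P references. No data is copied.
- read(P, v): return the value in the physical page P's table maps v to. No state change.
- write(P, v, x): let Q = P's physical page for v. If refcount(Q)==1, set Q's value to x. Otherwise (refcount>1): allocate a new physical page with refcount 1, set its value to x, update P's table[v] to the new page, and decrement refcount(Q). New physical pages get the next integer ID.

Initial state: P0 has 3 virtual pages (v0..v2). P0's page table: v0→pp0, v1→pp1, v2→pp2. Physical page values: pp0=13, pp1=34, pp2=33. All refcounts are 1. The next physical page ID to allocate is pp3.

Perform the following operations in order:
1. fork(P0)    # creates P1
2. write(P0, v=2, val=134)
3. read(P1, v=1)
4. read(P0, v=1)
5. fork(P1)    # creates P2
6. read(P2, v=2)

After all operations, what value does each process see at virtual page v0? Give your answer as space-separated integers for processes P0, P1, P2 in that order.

Answer: 13 13 13

Derivation:
Op 1: fork(P0) -> P1. 3 ppages; refcounts: pp0:2 pp1:2 pp2:2
Op 2: write(P0, v2, 134). refcount(pp2)=2>1 -> COPY to pp3. 4 ppages; refcounts: pp0:2 pp1:2 pp2:1 pp3:1
Op 3: read(P1, v1) -> 34. No state change.
Op 4: read(P0, v1) -> 34. No state change.
Op 5: fork(P1) -> P2. 4 ppages; refcounts: pp0:3 pp1:3 pp2:2 pp3:1
Op 6: read(P2, v2) -> 33. No state change.
P0: v0 -> pp0 = 13
P1: v0 -> pp0 = 13
P2: v0 -> pp0 = 13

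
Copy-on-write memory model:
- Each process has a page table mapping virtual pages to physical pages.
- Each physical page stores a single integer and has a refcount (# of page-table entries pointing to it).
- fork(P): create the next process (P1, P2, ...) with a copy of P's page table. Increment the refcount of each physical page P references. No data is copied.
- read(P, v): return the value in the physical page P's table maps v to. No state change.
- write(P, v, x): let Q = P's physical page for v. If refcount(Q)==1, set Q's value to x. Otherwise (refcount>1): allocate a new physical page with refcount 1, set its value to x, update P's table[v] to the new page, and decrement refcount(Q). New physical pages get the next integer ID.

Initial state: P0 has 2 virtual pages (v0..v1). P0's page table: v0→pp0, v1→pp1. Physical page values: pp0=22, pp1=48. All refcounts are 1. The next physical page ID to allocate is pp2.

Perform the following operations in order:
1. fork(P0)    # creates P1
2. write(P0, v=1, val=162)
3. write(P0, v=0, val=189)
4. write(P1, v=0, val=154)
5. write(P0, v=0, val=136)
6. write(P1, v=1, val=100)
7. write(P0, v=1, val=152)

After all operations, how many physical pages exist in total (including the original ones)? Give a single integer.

Op 1: fork(P0) -> P1. 2 ppages; refcounts: pp0:2 pp1:2
Op 2: write(P0, v1, 162). refcount(pp1)=2>1 -> COPY to pp2. 3 ppages; refcounts: pp0:2 pp1:1 pp2:1
Op 3: write(P0, v0, 189). refcount(pp0)=2>1 -> COPY to pp3. 4 ppages; refcounts: pp0:1 pp1:1 pp2:1 pp3:1
Op 4: write(P1, v0, 154). refcount(pp0)=1 -> write in place. 4 ppages; refcounts: pp0:1 pp1:1 pp2:1 pp3:1
Op 5: write(P0, v0, 136). refcount(pp3)=1 -> write in place. 4 ppages; refcounts: pp0:1 pp1:1 pp2:1 pp3:1
Op 6: write(P1, v1, 100). refcount(pp1)=1 -> write in place. 4 ppages; refcounts: pp0:1 pp1:1 pp2:1 pp3:1
Op 7: write(P0, v1, 152). refcount(pp2)=1 -> write in place. 4 ppages; refcounts: pp0:1 pp1:1 pp2:1 pp3:1

Answer: 4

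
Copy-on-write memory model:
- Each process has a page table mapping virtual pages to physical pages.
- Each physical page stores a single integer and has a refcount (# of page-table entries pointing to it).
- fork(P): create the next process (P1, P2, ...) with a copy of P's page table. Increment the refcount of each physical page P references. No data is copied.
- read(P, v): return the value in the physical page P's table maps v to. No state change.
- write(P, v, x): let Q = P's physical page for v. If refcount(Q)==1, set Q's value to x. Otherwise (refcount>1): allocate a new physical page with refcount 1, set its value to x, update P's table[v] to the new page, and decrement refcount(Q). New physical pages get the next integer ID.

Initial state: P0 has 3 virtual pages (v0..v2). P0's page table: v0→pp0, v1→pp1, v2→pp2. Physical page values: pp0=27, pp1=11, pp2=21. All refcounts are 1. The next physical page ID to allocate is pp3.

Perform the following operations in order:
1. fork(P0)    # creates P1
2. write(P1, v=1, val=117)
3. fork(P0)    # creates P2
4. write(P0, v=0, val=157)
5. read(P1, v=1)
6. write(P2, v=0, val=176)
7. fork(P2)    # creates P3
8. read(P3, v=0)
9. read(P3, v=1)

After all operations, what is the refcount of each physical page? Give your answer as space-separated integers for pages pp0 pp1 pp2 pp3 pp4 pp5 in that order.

Answer: 1 3 4 1 1 2

Derivation:
Op 1: fork(P0) -> P1. 3 ppages; refcounts: pp0:2 pp1:2 pp2:2
Op 2: write(P1, v1, 117). refcount(pp1)=2>1 -> COPY to pp3. 4 ppages; refcounts: pp0:2 pp1:1 pp2:2 pp3:1
Op 3: fork(P0) -> P2. 4 ppages; refcounts: pp0:3 pp1:2 pp2:3 pp3:1
Op 4: write(P0, v0, 157). refcount(pp0)=3>1 -> COPY to pp4. 5 ppages; refcounts: pp0:2 pp1:2 pp2:3 pp3:1 pp4:1
Op 5: read(P1, v1) -> 117. No state change.
Op 6: write(P2, v0, 176). refcount(pp0)=2>1 -> COPY to pp5. 6 ppages; refcounts: pp0:1 pp1:2 pp2:3 pp3:1 pp4:1 pp5:1
Op 7: fork(P2) -> P3. 6 ppages; refcounts: pp0:1 pp1:3 pp2:4 pp3:1 pp4:1 pp5:2
Op 8: read(P3, v0) -> 176. No state change.
Op 9: read(P3, v1) -> 11. No state change.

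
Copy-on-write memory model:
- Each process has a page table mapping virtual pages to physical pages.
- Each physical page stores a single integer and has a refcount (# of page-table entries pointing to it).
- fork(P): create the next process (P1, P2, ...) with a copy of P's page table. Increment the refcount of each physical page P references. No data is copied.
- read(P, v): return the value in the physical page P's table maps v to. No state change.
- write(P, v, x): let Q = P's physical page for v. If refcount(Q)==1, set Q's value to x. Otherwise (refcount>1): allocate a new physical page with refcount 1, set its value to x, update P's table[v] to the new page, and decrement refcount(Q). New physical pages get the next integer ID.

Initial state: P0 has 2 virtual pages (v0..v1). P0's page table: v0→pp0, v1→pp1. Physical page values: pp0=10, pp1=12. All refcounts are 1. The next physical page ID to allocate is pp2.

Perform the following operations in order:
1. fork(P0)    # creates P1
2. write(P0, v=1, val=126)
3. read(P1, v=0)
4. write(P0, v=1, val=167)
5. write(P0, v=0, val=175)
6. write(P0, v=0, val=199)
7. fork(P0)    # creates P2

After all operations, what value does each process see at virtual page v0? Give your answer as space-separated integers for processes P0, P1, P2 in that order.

Answer: 199 10 199

Derivation:
Op 1: fork(P0) -> P1. 2 ppages; refcounts: pp0:2 pp1:2
Op 2: write(P0, v1, 126). refcount(pp1)=2>1 -> COPY to pp2. 3 ppages; refcounts: pp0:2 pp1:1 pp2:1
Op 3: read(P1, v0) -> 10. No state change.
Op 4: write(P0, v1, 167). refcount(pp2)=1 -> write in place. 3 ppages; refcounts: pp0:2 pp1:1 pp2:1
Op 5: write(P0, v0, 175). refcount(pp0)=2>1 -> COPY to pp3. 4 ppages; refcounts: pp0:1 pp1:1 pp2:1 pp3:1
Op 6: write(P0, v0, 199). refcount(pp3)=1 -> write in place. 4 ppages; refcounts: pp0:1 pp1:1 pp2:1 pp3:1
Op 7: fork(P0) -> P2. 4 ppages; refcounts: pp0:1 pp1:1 pp2:2 pp3:2
P0: v0 -> pp3 = 199
P1: v0 -> pp0 = 10
P2: v0 -> pp3 = 199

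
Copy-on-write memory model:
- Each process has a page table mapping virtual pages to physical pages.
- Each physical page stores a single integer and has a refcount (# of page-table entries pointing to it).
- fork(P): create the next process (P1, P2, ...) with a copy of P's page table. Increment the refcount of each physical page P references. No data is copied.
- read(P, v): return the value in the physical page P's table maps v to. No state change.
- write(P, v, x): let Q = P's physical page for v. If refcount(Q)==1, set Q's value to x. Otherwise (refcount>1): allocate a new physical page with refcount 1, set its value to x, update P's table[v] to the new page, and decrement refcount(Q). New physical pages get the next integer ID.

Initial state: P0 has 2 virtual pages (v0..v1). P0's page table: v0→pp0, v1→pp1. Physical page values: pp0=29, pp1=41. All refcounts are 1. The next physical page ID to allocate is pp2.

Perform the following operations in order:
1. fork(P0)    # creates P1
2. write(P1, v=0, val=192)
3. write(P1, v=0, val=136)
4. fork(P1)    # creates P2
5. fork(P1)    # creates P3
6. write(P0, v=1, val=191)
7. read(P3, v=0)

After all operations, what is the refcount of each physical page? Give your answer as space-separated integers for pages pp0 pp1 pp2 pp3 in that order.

Answer: 1 3 3 1

Derivation:
Op 1: fork(P0) -> P1. 2 ppages; refcounts: pp0:2 pp1:2
Op 2: write(P1, v0, 192). refcount(pp0)=2>1 -> COPY to pp2. 3 ppages; refcounts: pp0:1 pp1:2 pp2:1
Op 3: write(P1, v0, 136). refcount(pp2)=1 -> write in place. 3 ppages; refcounts: pp0:1 pp1:2 pp2:1
Op 4: fork(P1) -> P2. 3 ppages; refcounts: pp0:1 pp1:3 pp2:2
Op 5: fork(P1) -> P3. 3 ppages; refcounts: pp0:1 pp1:4 pp2:3
Op 6: write(P0, v1, 191). refcount(pp1)=4>1 -> COPY to pp3. 4 ppages; refcounts: pp0:1 pp1:3 pp2:3 pp3:1
Op 7: read(P3, v0) -> 136. No state change.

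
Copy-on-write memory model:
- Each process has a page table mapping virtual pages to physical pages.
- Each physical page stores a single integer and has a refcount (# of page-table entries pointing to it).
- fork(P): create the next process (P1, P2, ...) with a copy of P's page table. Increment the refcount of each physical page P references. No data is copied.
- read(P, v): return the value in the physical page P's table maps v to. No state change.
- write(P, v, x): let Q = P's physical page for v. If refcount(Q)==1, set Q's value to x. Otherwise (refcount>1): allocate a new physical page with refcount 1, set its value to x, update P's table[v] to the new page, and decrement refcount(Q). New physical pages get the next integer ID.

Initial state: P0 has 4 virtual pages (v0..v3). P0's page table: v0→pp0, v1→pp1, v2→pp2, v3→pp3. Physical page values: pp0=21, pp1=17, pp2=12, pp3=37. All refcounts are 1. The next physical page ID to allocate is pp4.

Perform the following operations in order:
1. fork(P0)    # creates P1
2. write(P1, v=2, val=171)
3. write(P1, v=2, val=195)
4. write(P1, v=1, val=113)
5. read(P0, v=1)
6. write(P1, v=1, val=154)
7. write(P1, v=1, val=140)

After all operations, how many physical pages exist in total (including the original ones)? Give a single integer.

Answer: 6

Derivation:
Op 1: fork(P0) -> P1. 4 ppages; refcounts: pp0:2 pp1:2 pp2:2 pp3:2
Op 2: write(P1, v2, 171). refcount(pp2)=2>1 -> COPY to pp4. 5 ppages; refcounts: pp0:2 pp1:2 pp2:1 pp3:2 pp4:1
Op 3: write(P1, v2, 195). refcount(pp4)=1 -> write in place. 5 ppages; refcounts: pp0:2 pp1:2 pp2:1 pp3:2 pp4:1
Op 4: write(P1, v1, 113). refcount(pp1)=2>1 -> COPY to pp5. 6 ppages; refcounts: pp0:2 pp1:1 pp2:1 pp3:2 pp4:1 pp5:1
Op 5: read(P0, v1) -> 17. No state change.
Op 6: write(P1, v1, 154). refcount(pp5)=1 -> write in place. 6 ppages; refcounts: pp0:2 pp1:1 pp2:1 pp3:2 pp4:1 pp5:1
Op 7: write(P1, v1, 140). refcount(pp5)=1 -> write in place. 6 ppages; refcounts: pp0:2 pp1:1 pp2:1 pp3:2 pp4:1 pp5:1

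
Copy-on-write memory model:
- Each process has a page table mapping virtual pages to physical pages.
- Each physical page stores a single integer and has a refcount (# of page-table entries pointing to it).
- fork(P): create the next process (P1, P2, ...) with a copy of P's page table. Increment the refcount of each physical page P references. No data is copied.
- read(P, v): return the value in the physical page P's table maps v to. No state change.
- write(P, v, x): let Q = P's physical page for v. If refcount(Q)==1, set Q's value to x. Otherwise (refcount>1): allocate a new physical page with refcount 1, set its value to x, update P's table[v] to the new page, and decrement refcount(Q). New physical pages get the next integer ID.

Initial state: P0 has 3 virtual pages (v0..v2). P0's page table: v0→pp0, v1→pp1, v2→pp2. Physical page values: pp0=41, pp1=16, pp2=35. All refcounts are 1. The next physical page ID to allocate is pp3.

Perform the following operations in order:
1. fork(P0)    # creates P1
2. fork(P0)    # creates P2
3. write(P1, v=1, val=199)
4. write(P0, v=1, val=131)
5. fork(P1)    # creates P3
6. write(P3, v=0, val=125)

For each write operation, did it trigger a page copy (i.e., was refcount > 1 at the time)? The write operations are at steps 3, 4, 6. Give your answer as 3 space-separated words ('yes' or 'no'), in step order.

Op 1: fork(P0) -> P1. 3 ppages; refcounts: pp0:2 pp1:2 pp2:2
Op 2: fork(P0) -> P2. 3 ppages; refcounts: pp0:3 pp1:3 pp2:3
Op 3: write(P1, v1, 199). refcount(pp1)=3>1 -> COPY to pp3. 4 ppages; refcounts: pp0:3 pp1:2 pp2:3 pp3:1
Op 4: write(P0, v1, 131). refcount(pp1)=2>1 -> COPY to pp4. 5 ppages; refcounts: pp0:3 pp1:1 pp2:3 pp3:1 pp4:1
Op 5: fork(P1) -> P3. 5 ppages; refcounts: pp0:4 pp1:1 pp2:4 pp3:2 pp4:1
Op 6: write(P3, v0, 125). refcount(pp0)=4>1 -> COPY to pp5. 6 ppages; refcounts: pp0:3 pp1:1 pp2:4 pp3:2 pp4:1 pp5:1

yes yes yes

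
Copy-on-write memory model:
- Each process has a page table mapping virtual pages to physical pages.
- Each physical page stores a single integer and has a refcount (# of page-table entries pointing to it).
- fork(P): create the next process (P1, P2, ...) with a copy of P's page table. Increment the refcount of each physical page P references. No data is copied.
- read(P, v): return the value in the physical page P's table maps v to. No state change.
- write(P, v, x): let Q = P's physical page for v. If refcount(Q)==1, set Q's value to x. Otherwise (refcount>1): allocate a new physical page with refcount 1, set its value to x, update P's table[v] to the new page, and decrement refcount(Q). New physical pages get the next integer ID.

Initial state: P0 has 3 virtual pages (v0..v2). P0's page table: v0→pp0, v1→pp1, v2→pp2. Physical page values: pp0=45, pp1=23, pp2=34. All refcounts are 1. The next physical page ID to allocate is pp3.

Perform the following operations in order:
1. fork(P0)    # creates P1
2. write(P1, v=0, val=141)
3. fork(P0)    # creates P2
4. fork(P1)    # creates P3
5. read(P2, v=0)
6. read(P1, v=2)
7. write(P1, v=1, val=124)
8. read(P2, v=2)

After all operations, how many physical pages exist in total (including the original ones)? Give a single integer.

Op 1: fork(P0) -> P1. 3 ppages; refcounts: pp0:2 pp1:2 pp2:2
Op 2: write(P1, v0, 141). refcount(pp0)=2>1 -> COPY to pp3. 4 ppages; refcounts: pp0:1 pp1:2 pp2:2 pp3:1
Op 3: fork(P0) -> P2. 4 ppages; refcounts: pp0:2 pp1:3 pp2:3 pp3:1
Op 4: fork(P1) -> P3. 4 ppages; refcounts: pp0:2 pp1:4 pp2:4 pp3:2
Op 5: read(P2, v0) -> 45. No state change.
Op 6: read(P1, v2) -> 34. No state change.
Op 7: write(P1, v1, 124). refcount(pp1)=4>1 -> COPY to pp4. 5 ppages; refcounts: pp0:2 pp1:3 pp2:4 pp3:2 pp4:1
Op 8: read(P2, v2) -> 34. No state change.

Answer: 5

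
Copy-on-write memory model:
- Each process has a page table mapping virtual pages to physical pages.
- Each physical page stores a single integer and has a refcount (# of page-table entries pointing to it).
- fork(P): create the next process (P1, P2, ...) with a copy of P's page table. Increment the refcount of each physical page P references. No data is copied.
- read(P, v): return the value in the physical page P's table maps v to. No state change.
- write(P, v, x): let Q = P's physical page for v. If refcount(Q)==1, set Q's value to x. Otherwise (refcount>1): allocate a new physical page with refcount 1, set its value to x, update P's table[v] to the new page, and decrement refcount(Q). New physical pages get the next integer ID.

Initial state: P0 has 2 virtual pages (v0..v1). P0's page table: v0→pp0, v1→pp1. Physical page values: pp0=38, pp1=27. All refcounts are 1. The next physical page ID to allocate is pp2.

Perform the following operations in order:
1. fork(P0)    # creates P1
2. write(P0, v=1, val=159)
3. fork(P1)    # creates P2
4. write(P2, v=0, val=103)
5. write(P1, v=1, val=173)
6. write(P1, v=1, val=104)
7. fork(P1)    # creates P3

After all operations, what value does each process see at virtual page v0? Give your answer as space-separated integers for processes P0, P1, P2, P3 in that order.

Answer: 38 38 103 38

Derivation:
Op 1: fork(P0) -> P1. 2 ppages; refcounts: pp0:2 pp1:2
Op 2: write(P0, v1, 159). refcount(pp1)=2>1 -> COPY to pp2. 3 ppages; refcounts: pp0:2 pp1:1 pp2:1
Op 3: fork(P1) -> P2. 3 ppages; refcounts: pp0:3 pp1:2 pp2:1
Op 4: write(P2, v0, 103). refcount(pp0)=3>1 -> COPY to pp3. 4 ppages; refcounts: pp0:2 pp1:2 pp2:1 pp3:1
Op 5: write(P1, v1, 173). refcount(pp1)=2>1 -> COPY to pp4. 5 ppages; refcounts: pp0:2 pp1:1 pp2:1 pp3:1 pp4:1
Op 6: write(P1, v1, 104). refcount(pp4)=1 -> write in place. 5 ppages; refcounts: pp0:2 pp1:1 pp2:1 pp3:1 pp4:1
Op 7: fork(P1) -> P3. 5 ppages; refcounts: pp0:3 pp1:1 pp2:1 pp3:1 pp4:2
P0: v0 -> pp0 = 38
P1: v0 -> pp0 = 38
P2: v0 -> pp3 = 103
P3: v0 -> pp0 = 38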